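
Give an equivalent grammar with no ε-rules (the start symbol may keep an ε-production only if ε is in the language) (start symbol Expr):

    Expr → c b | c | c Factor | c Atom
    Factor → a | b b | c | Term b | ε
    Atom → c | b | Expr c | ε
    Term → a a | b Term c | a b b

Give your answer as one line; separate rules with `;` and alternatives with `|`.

The nullable symbols are {Atom, Factor}.
ε ∉ L(G), so no ε-production is kept.

Expr → c b | c | c Factor | c Atom; Factor → a | b b | c | Term b; Atom → c | b | Expr c; Term → a a | b Term c | a b b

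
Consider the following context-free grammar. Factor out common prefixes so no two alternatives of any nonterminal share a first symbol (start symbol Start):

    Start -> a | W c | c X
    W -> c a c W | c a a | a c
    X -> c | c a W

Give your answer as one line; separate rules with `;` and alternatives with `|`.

W has alternatives sharing prefix 'c a': factor to W → c a W1 with W1 → c W | a.
X has alternatives sharing prefix 'c': factor to X → c X1 with X1 → ε | a W.

Start -> a | W c | c X; W -> a c | c a W1; X -> c X1; W1 -> c W | a; X1 -> ε | a W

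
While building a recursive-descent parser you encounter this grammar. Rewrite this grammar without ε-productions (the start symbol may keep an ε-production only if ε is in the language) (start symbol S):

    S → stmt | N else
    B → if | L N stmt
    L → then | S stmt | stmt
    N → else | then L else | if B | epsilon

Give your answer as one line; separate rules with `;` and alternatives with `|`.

S → stmt | N else | else; B → if | L N stmt | L stmt; L → then | S stmt | stmt; N → else | then L else | if B

Nullable nonterminals: {N}.
ε ∉ L(G), so no ε-production is kept.
Expand every rule over subsets of its nullable positions: S → N else gives N else | else. B → L N stmt gives L N stmt | L stmt.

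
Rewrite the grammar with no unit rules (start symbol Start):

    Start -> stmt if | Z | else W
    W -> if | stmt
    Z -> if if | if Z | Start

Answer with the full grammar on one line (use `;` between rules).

Start -> if if | if Z | stmt if | else W; W -> if | stmt; Z -> if if | if Z | stmt if | else W

Unit pairs: Start ⇒* {Z}; Z ⇒* {Start}.
Replace each nonterminal's rules with the union of the non-unit rules of every nonterminal it unit-derives.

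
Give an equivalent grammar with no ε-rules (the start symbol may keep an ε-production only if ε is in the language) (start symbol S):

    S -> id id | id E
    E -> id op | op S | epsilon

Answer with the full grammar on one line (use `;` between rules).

Nullable nonterminals: {E}.
ε ∉ L(G), so no ε-production is kept.
Expand every rule over subsets of its nullable positions: S → id E gives id E | id.

S -> id id | id E | id; E -> id op | op S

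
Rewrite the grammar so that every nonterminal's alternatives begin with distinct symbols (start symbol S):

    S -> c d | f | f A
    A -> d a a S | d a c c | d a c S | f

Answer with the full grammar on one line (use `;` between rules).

S -> c d | f S'; A -> f | d a A'; S' -> ε | A; A' -> a S | c A''; A'' -> c | S

S has alternatives sharing prefix 'f': factor to S → f S' with S' → ε | A.
A has alternatives sharing prefix 'd a': factor to A → d a A' with A' → a S | c c | c S.
A' has alternatives sharing prefix 'c': factor to A' → c A'' with A'' → c | S.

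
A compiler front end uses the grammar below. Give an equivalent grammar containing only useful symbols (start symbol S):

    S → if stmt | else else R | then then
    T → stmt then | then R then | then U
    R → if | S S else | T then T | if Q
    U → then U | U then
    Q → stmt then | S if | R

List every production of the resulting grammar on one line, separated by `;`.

Generating nonterminals: {Q, R, S, T}.
Reachable from S after that: {Q, R, S, T}.
Removed useless symbols: {U} and every production mentioning them.

S → if stmt | else else R | then then; T → stmt then | then R then; R → if | S S else | T then T | if Q; Q → stmt then | S if | R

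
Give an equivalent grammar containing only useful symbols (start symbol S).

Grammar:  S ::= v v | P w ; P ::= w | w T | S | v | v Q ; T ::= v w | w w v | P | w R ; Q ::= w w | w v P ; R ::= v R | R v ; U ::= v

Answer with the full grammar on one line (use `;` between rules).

Generating nonterminals: {P, Q, S, T, U}.
Reachable from S after that: {P, Q, S, T}.
Removed useless symbols: {R, U} and every production mentioning them.

S ::= v v | P w; P ::= w | w T | S | v | v Q; T ::= v w | w w v | P; Q ::= w w | w v P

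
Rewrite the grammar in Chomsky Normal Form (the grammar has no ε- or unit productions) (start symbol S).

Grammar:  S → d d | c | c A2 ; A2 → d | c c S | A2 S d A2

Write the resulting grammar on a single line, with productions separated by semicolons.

S → X1 X1 | c | X2 A2; A2 → d | X2 Y1 | A2 Y2; X1 → d; X2 → c; Y1 → X2 S; Y2 → S Y3; Y3 → X1 A2

Introduce a nonterminal for each terminal appearing in a rule of length ≥ 2: X1 → d, X2 → c.
Binarize each right-hand side of length ≥ 3 by chaining fresh nonterminals (Y1, Y2, …): affected rules were A2 → X2 X2 S; A2 → A2 S X1 A2.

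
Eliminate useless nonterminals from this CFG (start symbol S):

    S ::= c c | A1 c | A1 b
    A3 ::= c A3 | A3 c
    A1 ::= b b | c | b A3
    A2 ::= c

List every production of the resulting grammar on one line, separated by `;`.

Generating nonterminals: {A1, A2, S}.
Reachable from S after that: {A1, S}.
Removed useless symbols: {A2, A3} and every production mentioning them.

S ::= c c | A1 c | A1 b; A1 ::= b b | c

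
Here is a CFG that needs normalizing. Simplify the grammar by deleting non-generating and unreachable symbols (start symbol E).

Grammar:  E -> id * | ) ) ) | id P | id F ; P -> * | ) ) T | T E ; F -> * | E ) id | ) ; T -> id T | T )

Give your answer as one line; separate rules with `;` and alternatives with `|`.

Generating nonterminals: {E, F, P}.
Reachable from E after that: {E, F, P}.
Removed useless symbols: {T} and every production mentioning them.

E -> id * | ) ) ) | id P | id F; P -> *; F -> * | E ) id | )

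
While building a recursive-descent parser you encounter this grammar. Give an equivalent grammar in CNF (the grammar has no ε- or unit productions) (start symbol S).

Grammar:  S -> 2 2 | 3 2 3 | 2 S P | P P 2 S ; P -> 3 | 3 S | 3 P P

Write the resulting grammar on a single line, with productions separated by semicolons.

Introduce a nonterminal for each terminal appearing in a rule of length ≥ 2: X1 → 2, X2 → 3.
Binarize each right-hand side of length ≥ 3 by chaining fresh nonterminals (Y1, Y2, …): affected rules were S → X2 X1 X2; S → X1 S P; S → P P X1 S; P → X2 P P.

S -> X1 X1 | X2 Y1 | X1 Y2 | P Y3; P -> 3 | X2 S | X2 Y5; X1 -> 2; X2 -> 3; Y1 -> X1 X2; Y2 -> S P; Y3 -> P Y4; Y4 -> X1 S; Y5 -> P P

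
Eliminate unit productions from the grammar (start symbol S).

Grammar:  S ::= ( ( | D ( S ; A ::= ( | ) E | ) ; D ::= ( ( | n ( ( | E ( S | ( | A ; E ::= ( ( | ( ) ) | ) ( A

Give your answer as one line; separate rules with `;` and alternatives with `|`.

S ::= ( ( | D ( S; A ::= ( | ) E | ); D ::= ( ( | n ( ( | E ( S | ( | ) E | ); E ::= ( ( | ( ) ) | ) ( A

Unit pairs: D ⇒* {A}.
For every A with A ⇒* B via unit rules, add B's non-unit alternatives to A; then delete every rule of the form X → Y.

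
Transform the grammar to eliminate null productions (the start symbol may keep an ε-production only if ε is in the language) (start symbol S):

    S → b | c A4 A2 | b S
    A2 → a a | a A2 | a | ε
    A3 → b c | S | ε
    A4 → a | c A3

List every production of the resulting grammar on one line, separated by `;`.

Nullable nonterminals: {A2, A3}.
ε ∉ L(G), so no ε-production is kept.
Add the nullable-subset variants: S → c A4 A2 gives c A4 A2 | c A4. A2 → a A2 gives a A2 | a. A4 → c A3 gives c A3 | c.

S → b | c A4 A2 | c A4 | b S; A2 → a a | a A2 | a; A3 → b c | S; A4 → a | c A3 | c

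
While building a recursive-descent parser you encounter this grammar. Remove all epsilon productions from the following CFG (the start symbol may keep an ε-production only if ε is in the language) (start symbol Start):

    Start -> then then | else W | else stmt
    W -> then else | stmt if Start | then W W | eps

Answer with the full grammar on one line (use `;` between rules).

Nullable set = {W}.
ε ∉ L(G), so no ε-production is kept.
Expand every rule over subsets of its nullable positions: Start → else W gives else W | else. W → then W W gives then W W | then W | then.

Start -> then then | else W | else | else stmt; W -> then else | stmt if Start | then W W | then W | then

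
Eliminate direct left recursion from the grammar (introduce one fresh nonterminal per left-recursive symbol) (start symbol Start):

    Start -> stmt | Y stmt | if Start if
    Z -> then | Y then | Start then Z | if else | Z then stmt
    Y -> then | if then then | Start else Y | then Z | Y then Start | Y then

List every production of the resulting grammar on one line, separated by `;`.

Start -> stmt | Y stmt | if Start if; Z -> then Z1 | Y then Z1 | Start then Z Z1 | if else Z1; Y -> then Y1 | if then then Y1 | Start else Y Y1 | then Z Y1; Z1 -> then stmt Z1 | eps; Y1 -> then Start Y1 | then Y1 | eps

Left recursion appears on Z, Y.
For Z: α = {then stmt}, β = {then, Y then, Start then Z, if else}. Rewrite as Z → β Z1 and Z1 → α Z1 | ε.
For Y: α = {then Start, then}, β = {then, if then then, Start else Y, then Z}. Rewrite as Y → β Y1 and Y1 → α Y1 | ε.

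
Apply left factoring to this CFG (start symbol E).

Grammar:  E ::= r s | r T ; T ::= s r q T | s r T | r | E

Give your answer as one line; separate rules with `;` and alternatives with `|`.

E has alternatives sharing prefix 'r': factor to E → r E' with E' → s | T.
T has alternatives sharing prefix 's r': factor to T → s r T' with T' → q T | T.

E ::= r E'; T ::= r | E | s r T'; E' ::= s | T; T' ::= q T | T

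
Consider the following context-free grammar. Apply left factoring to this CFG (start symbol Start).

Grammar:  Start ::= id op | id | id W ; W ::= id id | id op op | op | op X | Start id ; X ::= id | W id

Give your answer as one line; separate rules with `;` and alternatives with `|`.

Start ::= id Start1; W ::= Start id | id W1 | op W2; X ::= id | W id; Start1 ::= op | ε | W; W1 ::= id | op op; W2 ::= ε | X

Start has alternatives sharing prefix 'id': factor to Start → id Start1 with Start1 → op | ε | W.
W has alternatives sharing prefix 'id': factor to W → id W1 with W1 → id | op op.
W has alternatives sharing prefix 'op': factor to W → op W2 with W2 → ε | X.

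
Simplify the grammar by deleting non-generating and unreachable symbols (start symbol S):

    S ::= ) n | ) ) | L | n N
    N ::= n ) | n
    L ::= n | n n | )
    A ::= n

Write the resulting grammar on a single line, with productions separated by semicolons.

S ::= ) n | ) ) | L | n N; N ::= n ) | n; L ::= n | n n | )

Generating nonterminals: {A, L, N, S}.
Reachable from S after that: {L, N, S}.
Removed useless symbols: {A} and every production mentioning them.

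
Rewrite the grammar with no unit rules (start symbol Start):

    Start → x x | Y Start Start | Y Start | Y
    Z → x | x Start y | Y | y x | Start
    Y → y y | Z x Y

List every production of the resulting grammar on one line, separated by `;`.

Unit pairs: Start ⇒* {Y}; Z ⇒* {Start, Y}.
For each unit pair (A, B), copy every non-unit production of B to A, then drop all unit productions.

Start → x x | Y Start Start | Y Start | y y | Z x Y; Z → x | x Start y | y x | x x | Y Start Start | Y Start | y y | Z x Y; Y → y y | Z x Y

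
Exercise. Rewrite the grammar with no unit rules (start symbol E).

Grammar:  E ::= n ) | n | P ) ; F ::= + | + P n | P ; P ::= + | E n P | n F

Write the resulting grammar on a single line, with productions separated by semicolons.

E ::= n ) | n | P ); F ::= + | + P n | E n P | n F; P ::= + | E n P | n F

Unit pairs: F ⇒* {P}.
Replace each nonterminal's rules with the union of the non-unit rules of every nonterminal it unit-derives.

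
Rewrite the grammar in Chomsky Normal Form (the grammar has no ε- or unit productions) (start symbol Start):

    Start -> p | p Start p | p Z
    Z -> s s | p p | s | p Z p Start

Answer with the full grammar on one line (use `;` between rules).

Start -> p | X1 Y1 | X1 Z; Z -> X2 X2 | X1 X1 | s | X1 Y2; X1 -> p; X2 -> s; Y1 -> Start X1; Y2 -> Z Y3; Y3 -> X1 Start

Introduce a nonterminal for each terminal appearing in a rule of length ≥ 2: X1 → p, X2 → s.
Binarize each right-hand side of length ≥ 3 by chaining fresh nonterminals (Y1, Y2, …): affected rules were Start → X1 Start X1; Z → X1 Z X1 Start.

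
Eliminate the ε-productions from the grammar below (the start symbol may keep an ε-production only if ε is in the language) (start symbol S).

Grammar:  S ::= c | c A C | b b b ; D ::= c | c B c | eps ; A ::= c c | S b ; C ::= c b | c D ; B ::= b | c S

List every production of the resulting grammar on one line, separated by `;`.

S ::= c | c A C | b b b; D ::= c | c B c; A ::= c c | S b; C ::= c b | c D | c; B ::= b | c S

Nullable nonterminals: {D}.
ε ∉ L(G), so no ε-production is kept.
Add the nullable-subset variants: C → c D gives c D | c.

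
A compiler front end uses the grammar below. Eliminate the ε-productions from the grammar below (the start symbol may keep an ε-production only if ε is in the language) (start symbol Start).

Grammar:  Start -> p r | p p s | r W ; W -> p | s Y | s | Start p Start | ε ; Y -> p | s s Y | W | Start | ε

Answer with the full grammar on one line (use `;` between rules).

Nullable nonterminals: {W, Y}.
ε ∉ L(G), so no ε-production is kept.
Add the nullable-subset variants: Start → r W gives r W | r. W → s Y gives s Y | s. Y → s s Y gives s s Y | s s.

Start -> p r | p p s | r W | r; W -> p | s Y | s | Start p Start; Y -> p | s s Y | s s | W | Start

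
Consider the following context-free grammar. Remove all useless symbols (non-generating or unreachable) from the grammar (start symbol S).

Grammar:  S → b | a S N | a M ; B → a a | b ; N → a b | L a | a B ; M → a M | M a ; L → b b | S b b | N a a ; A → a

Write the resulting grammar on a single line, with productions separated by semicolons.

S → b | a S N; B → a a | b; N → a b | L a | a B; L → b b | S b b | N a a

Generating nonterminals: {A, B, L, N, S}.
Reachable from S after that: {B, L, N, S}.
Removed useless symbols: {A, M} and every production mentioning them.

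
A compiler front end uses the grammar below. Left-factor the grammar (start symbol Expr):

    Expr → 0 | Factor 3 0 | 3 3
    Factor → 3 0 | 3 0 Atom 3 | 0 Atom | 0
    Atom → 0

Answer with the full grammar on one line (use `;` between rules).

Expr → 0 | Factor 3 0 | 3 3; Factor → 3 0 Factor1 | 0 Factor2; Atom → 0; Factor1 → ε | Atom 3; Factor2 → Atom | ε

Factor has alternatives sharing prefix '3 0': factor to Factor → 3 0 Factor1 with Factor1 → ε | Atom 3.
Factor has alternatives sharing prefix '0': factor to Factor → 0 Factor2 with Factor2 → Atom | ε.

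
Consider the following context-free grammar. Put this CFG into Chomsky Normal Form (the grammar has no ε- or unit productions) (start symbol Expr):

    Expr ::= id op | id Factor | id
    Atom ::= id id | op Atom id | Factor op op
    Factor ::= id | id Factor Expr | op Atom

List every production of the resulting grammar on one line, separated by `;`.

Introduce a nonterminal for each terminal appearing in a rule of length ≥ 2: X1 → id, X2 → op.
Binarize each right-hand side of length ≥ 3 by chaining fresh nonterminals (Y1, Y2, …): affected rules were Atom → X2 Atom X1; Atom → Factor X2 X2; Factor → X1 Factor Expr.

Expr ::= X1 X2 | X1 Factor | id; Atom ::= X1 X1 | X2 Y1 | Factor Y2; Factor ::= id | X1 Y3 | X2 Atom; X1 ::= id; X2 ::= op; Y1 ::= Atom X1; Y2 ::= X2 X2; Y3 ::= Factor Expr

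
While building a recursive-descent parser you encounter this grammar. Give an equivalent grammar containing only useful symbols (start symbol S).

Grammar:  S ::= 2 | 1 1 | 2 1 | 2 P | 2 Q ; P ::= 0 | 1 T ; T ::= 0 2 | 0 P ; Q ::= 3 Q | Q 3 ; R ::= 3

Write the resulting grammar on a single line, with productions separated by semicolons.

S ::= 2 | 1 1 | 2 1 | 2 P; P ::= 0 | 1 T; T ::= 0 2 | 0 P

Generating nonterminals: {P, R, S, T}.
Reachable from S after that: {P, S, T}.
Removed useless symbols: {Q, R} and every production mentioning them.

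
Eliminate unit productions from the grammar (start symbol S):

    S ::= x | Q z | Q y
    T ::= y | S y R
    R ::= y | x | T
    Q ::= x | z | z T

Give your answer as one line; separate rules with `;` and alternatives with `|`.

S ::= x | Q z | Q y; T ::= y | S y R; R ::= y | x | S y R; Q ::= x | z | z T

Unit pairs: R ⇒* {T}.
Replace each nonterminal's rules with the union of the non-unit rules of every nonterminal it unit-derives.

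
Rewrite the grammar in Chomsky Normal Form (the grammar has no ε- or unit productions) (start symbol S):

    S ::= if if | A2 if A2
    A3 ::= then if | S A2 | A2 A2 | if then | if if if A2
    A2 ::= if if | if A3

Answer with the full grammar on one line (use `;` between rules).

S ::= X1 X1 | A2 Y1; A3 ::= X2 X1 | S A2 | A2 A2 | X1 X2 | X1 Y2; A2 ::= X1 X1 | X1 A3; X1 ::= if; X2 ::= then; Y1 ::= X1 A2; Y2 ::= X1 Y3; Y3 ::= X1 A2

Introduce a nonterminal for each terminal appearing in a rule of length ≥ 2: X1 → if, X2 → then.
Binarize each right-hand side of length ≥ 3 by chaining fresh nonterminals (Y1, Y2, …): affected rules were S → A2 X1 A2; A3 → X1 X1 X1 A2.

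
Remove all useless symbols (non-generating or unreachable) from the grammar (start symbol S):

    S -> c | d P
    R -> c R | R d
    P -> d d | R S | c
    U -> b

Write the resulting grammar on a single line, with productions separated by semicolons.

Generating nonterminals: {P, S, U}.
Reachable from S after that: {P, S}.
Removed useless symbols: {R, U} and every production mentioning them.

S -> c | d P; P -> d d | c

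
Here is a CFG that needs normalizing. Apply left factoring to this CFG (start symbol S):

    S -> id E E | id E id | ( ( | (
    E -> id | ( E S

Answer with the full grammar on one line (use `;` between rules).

S -> id E S' | ( S''; E -> id | ( E S; S' -> E | id; S'' -> ( | ε

S has alternatives sharing prefix 'id E': factor to S → id E S' with S' → E | id.
S has alternatives sharing prefix '(': factor to S → ( S'' with S'' → ( | ε.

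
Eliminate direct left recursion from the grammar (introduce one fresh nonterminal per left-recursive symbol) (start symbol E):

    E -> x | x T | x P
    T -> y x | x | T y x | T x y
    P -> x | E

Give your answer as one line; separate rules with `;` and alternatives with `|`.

E -> x | x T | x P; T -> y x T' | x T'; P -> x | E; T' -> y x T' | x y T' | eps

Left recursion appears on T.
For T: α = {y x, x y}, β = {y x, x}. Rewrite as T → β T' and T' → α T' | ε.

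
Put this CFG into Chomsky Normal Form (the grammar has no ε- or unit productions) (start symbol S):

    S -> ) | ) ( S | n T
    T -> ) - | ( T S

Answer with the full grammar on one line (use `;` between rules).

Introduce a nonterminal for each terminal appearing in a rule of length ≥ 2: X1 → ), X2 → (, X3 → n, X4 → -.
Binarize each right-hand side of length ≥ 3 by chaining fresh nonterminals (Y1, Y2, …): affected rules were S → X1 X2 S; T → X2 T S.

S -> ) | X1 Y1 | X3 T; T -> X1 X4 | X2 Y2; X1 -> ); X2 -> (; X3 -> n; X4 -> -; Y1 -> X2 S; Y2 -> T S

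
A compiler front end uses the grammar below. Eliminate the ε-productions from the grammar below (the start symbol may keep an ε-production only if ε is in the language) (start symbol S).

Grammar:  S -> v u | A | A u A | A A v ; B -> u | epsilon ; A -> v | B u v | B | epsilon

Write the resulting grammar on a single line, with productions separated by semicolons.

S -> v u | A | A u A | A u | u A | u | A A v | A v | v | epsilon; B -> u; A -> v | B u v | u v | B

Nullable nonterminals: {A, B, S}.
ε ∈ L(G) since S is nullable, so keep S → ε.
Expand every rule over subsets of its nullable positions: S → A u A gives A u A | A u | u A | u. S → A A v gives A A v | A v | v. A → B u v gives B u v | u v.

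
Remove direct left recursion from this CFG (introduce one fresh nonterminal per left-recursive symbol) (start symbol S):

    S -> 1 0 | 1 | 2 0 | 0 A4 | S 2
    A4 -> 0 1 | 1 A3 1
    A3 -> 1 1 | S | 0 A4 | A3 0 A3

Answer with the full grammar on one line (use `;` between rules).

Directly left-recursive nonterminals: S, A3.
For S: α = {2}, β = {1 0, 1, 2 0, 0 A4}. Rewrite as S → β S' and S' → α S' | ε.
For A3: α = {0 A3}, β = {1 1, S, 0 A4}. Rewrite as A3 → β A3' and A3' → α A3' | ε.

S -> 1 0 S' | 1 S' | 2 0 S' | 0 A4 S'; A4 -> 0 1 | 1 A3 1; A3 -> 1 1 A3' | S A3' | 0 A4 A3'; S' -> 2 S' | ε; A3' -> 0 A3 A3' | ε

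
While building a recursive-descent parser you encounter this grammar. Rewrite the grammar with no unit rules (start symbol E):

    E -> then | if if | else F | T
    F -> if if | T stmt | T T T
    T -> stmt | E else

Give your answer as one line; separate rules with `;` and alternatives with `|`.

E -> then | if if | else F | stmt | E else; F -> if if | T stmt | T T T; T -> stmt | E else

Unit pairs: E ⇒* {T}.
For every A with A ⇒* B via unit rules, add B's non-unit alternatives to A; then delete every rule of the form X → Y.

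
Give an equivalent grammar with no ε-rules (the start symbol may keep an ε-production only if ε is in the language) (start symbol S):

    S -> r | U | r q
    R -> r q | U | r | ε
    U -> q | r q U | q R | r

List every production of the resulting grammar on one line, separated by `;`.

Nullable nonterminals: {R}.
ε ∉ L(G), so no ε-production is kept.

S -> r | U | r q; R -> r q | U | r; U -> q | r q U | q R | r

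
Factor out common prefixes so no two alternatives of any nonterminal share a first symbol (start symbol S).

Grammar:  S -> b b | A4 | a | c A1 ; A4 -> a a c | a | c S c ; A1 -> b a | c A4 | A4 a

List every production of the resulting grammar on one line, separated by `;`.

S -> b b | A4 | a | c A1; A4 -> c S c | a A4'; A1 -> b a | c A4 | A4 a; A4' -> a c | ε

A4 has alternatives sharing prefix 'a': factor to A4 → a A4' with A4' → a c | ε.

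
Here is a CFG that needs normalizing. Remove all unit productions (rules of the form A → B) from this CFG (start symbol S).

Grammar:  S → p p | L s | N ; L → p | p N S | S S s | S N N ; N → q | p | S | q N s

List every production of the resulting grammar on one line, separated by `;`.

Unit pairs: N ⇒* {S}; S ⇒* {N}.
For each unit pair (A, B), copy every non-unit production of B to A, then drop all unit productions.

S → p p | L s | q | p | q N s; L → p | p N S | S S s | S N N; N → p p | L s | q | p | q N s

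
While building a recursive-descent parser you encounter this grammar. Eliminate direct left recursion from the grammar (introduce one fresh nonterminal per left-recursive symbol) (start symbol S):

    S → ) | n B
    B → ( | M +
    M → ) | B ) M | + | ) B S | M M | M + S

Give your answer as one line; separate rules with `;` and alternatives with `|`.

Directly left-recursive nonterminal: M.
For M: α = {M, + S}, β = {), B ) M, +, ) B S}. Rewrite as M → β M' and M' → α M' | ε.

S → ) | n B; B → ( | M +; M → ) M' | B ) M M' | + M' | ) B S M'; M' → M M' | + S M' | eps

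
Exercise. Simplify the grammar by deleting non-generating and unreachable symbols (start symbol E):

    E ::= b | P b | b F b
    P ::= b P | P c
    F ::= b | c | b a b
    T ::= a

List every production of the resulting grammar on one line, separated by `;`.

E ::= b | b F b; F ::= b | c | b a b

Generating nonterminals: {E, F, T}.
Reachable from E after that: {E, F}.
Removed useless symbols: {P, T} and every production mentioning them.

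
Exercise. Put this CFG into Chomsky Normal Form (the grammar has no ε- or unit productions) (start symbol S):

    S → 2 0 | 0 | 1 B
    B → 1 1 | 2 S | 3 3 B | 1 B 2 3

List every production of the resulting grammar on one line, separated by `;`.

Introduce a nonterminal for each terminal appearing in a rule of length ≥ 2: X1 → 2, X2 → 0, X3 → 1, X4 → 3.
Binarize each right-hand side of length ≥ 3 by chaining fresh nonterminals (Y1, Y2, …): affected rules were B → X4 X4 B; B → X3 B X1 X4.

S → X1 X2 | 0 | X3 B; B → X3 X3 | X1 S | X4 Y1 | X3 Y2; X1 → 2; X2 → 0; X3 → 1; X4 → 3; Y1 → X4 B; Y2 → B Y3; Y3 → X1 X4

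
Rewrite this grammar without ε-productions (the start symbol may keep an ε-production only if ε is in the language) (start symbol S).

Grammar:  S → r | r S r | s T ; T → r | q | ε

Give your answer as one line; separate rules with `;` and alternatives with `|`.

Nullable nonterminals: {T}.
ε ∉ L(G), so no ε-production is kept.
Expand every rule over subsets of its nullable positions: S → s T gives s T | s.

S → r | r S r | s T | s; T → r | q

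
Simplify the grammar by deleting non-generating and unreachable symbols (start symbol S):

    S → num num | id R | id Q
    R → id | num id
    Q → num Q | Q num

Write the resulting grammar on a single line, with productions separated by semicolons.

Generating nonterminals: {R, S}.
Reachable from S after that: {R, S}.
Removed useless symbols: {Q} and every production mentioning them.

S → num num | id R; R → id | num id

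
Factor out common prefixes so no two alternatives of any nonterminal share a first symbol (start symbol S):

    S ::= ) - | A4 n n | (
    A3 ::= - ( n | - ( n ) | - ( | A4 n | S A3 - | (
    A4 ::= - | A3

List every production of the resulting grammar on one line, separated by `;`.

A3 has alternatives sharing prefix '- (': factor to A3 → - ( A3' with A3' → n | n ) | ε.
A3' has alternatives sharing prefix 'n': factor to A3' → n A3'' with A3'' → ε | ).

S ::= ) - | A4 n n | (; A3 ::= A4 n | S A3 - | ( | - ( A3'; A4 ::= - | A3; A3' ::= eps | n A3''; A3'' ::= eps | )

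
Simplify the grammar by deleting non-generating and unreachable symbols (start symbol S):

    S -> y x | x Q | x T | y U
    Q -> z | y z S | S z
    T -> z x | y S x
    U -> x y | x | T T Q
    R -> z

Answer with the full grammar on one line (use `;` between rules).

S -> y x | x Q | x T | y U; Q -> z | y z S | S z; T -> z x | y S x; U -> x y | x | T T Q

Generating nonterminals: {Q, R, S, T, U}.
Reachable from S after that: {Q, S, T, U}.
Removed useless symbols: {R} and every production mentioning them.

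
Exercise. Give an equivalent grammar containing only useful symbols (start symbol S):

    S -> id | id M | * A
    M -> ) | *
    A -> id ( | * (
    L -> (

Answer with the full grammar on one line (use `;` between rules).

Generating nonterminals: {A, L, M, S}.
Reachable from S after that: {A, M, S}.
Removed useless symbols: {L} and every production mentioning them.

S -> id | id M | * A; M -> ) | *; A -> id ( | * (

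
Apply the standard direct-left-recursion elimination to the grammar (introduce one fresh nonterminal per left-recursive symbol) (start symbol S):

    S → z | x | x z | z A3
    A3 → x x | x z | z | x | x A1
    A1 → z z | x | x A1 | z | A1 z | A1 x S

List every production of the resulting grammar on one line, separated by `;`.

S → z | x | x z | z A3; A3 → x x | x z | z | x | x A1; A1 → z z A1' | x A1' | x A1 A1' | z A1'; A1' → z A1' | x S A1' | ε

Directly left-recursive nonterminal: A1.
For A1: α = {z, x S}, β = {z z, x, x A1, z}. Rewrite as A1 → β A1' and A1' → α A1' | ε.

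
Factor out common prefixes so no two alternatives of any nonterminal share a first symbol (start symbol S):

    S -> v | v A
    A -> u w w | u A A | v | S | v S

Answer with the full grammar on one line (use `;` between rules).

S -> v S'; A -> S | u A' | v A''; S' -> ε | A; A' -> w w | A A; A'' -> ε | S

S has alternatives sharing prefix 'v': factor to S → v S' with S' → ε | A.
A has alternatives sharing prefix 'u': factor to A → u A' with A' → w w | A A.
A has alternatives sharing prefix 'v': factor to A → v A'' with A'' → ε | S.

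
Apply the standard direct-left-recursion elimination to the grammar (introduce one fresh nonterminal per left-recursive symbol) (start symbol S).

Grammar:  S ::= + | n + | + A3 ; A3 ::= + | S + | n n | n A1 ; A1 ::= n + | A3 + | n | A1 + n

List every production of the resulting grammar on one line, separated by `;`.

S ::= + | n + | + A3; A3 ::= + | S + | n n | n A1; A1 ::= n + A1' | A3 + A1' | n A1'; A1' ::= + n A1' | ε

Directly left-recursive nonterminal: A1.
For A1: α = {+ n}, β = {n +, A3 +, n}. Rewrite as A1 → β A1' and A1' → α A1' | ε.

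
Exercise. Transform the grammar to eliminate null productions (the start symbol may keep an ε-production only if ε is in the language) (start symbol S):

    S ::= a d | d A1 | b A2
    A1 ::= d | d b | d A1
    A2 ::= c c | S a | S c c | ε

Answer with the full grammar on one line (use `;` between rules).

The nullable symbols are {A2}.
ε ∉ L(G), so no ε-production is kept.
Add the nullable-subset variants: S → b A2 gives b A2 | b.

S ::= a d | d A1 | b A2 | b; A1 ::= d | d b | d A1; A2 ::= c c | S a | S c c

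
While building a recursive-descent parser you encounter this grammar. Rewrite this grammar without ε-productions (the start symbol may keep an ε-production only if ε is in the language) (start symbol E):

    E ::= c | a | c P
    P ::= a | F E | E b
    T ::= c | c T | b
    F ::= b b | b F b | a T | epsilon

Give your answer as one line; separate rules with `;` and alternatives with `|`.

E ::= c | a | c P; P ::= a | F E | E | E b; T ::= c | c T | b; F ::= b b | b F b | a T

Nullable nonterminals: {F}.
ε ∉ L(G), so no ε-production is kept.
Expand every rule over subsets of its nullable positions: P → F E gives F E | E.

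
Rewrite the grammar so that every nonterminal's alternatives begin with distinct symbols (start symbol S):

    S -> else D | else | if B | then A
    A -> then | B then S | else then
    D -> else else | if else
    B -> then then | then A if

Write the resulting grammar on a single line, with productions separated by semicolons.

S has alternatives sharing prefix 'else': factor to S → else S' with S' → D | ε.
B has alternatives sharing prefix 'then': factor to B → then B' with B' → then | A if.

S -> if B | then A | else S'; A -> then | B then S | else then; D -> else else | if else; B -> then B'; S' -> D | ε; B' -> then | A if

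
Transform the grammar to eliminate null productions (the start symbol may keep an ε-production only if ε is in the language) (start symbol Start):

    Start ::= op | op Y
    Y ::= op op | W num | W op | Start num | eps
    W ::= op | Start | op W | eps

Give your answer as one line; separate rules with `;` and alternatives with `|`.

Nullable nonterminals: {W, Y}.
ε ∉ L(G), so no ε-production is kept.
For each production, add variants omitting each subset of nullable occurrences: Y → W num gives W num | num. Y → W op gives W op | op.

Start ::= op | op Y; Y ::= op op | W num | num | W op | op | Start num; W ::= op | Start | op W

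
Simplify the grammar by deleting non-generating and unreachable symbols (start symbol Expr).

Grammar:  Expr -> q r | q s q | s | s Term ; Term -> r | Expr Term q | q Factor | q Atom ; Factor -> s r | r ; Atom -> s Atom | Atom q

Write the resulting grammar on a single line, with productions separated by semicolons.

Generating nonterminals: {Expr, Factor, Term}.
Reachable from Expr after that: {Expr, Factor, Term}.
Removed useless symbols: {Atom} and every production mentioning them.

Expr -> q r | q s q | s | s Term; Term -> r | Expr Term q | q Factor; Factor -> s r | r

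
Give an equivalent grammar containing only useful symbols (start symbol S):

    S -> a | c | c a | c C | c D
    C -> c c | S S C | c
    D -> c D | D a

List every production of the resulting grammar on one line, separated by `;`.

Generating nonterminals: {C, S}.
Reachable from S after that: {C, S}.
Removed useless symbols: {D} and every production mentioning them.

S -> a | c | c a | c C; C -> c c | S S C | c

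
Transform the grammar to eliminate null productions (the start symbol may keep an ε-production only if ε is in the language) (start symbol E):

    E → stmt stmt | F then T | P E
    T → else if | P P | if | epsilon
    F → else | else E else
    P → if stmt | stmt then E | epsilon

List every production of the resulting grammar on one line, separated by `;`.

E → stmt stmt | F then T | F then | P E; T → else if | P P | P | if; F → else | else E else; P → if stmt | stmt then E

Nullable nonterminals: {P, T}.
ε ∉ L(G), so no ε-production is kept.
For each production, add variants omitting each subset of nullable occurrences: E → F then T gives F then T | F then. T → P P gives P P | P.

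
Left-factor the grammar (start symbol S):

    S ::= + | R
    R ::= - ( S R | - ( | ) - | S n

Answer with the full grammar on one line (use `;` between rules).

R has alternatives sharing prefix '- (': factor to R → - ( R' with R' → S R | ε.

S ::= + | R; R ::= ) - | S n | - ( R'; R' ::= S R | ε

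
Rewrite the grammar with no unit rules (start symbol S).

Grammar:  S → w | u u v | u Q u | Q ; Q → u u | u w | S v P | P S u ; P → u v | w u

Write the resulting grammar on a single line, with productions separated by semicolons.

S → w | u u v | u Q u | u u | u w | S v P | P S u; Q → u u | u w | S v P | P S u; P → u v | w u

Unit pairs: S ⇒* {Q}.
For each unit pair (A, B), copy every non-unit production of B to A, then drop all unit productions.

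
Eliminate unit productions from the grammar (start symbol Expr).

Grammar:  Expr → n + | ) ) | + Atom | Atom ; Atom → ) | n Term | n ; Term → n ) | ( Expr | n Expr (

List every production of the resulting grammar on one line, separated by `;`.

Expr → ) | n Term | n | n + | ) ) | + Atom; Atom → ) | n Term | n; Term → n ) | ( Expr | n Expr (

Unit pairs: Expr ⇒* {Atom}.
Replace each nonterminal's rules with the union of the non-unit rules of every nonterminal it unit-derives.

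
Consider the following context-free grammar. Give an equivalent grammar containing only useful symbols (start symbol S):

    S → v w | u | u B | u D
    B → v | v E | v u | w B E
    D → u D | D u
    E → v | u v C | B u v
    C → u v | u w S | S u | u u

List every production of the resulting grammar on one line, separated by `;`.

Generating nonterminals: {B, C, E, S}.
Reachable from S after that: {B, C, E, S}.
Removed useless symbols: {D} and every production mentioning them.

S → v w | u | u B; B → v | v E | v u | w B E; E → v | u v C | B u v; C → u v | u w S | S u | u u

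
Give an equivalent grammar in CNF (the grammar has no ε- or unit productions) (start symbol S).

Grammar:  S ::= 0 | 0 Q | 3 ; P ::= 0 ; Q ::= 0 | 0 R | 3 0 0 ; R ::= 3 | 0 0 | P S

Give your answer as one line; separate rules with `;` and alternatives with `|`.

Introduce a nonterminal for each terminal appearing in a rule of length ≥ 2: X1 → 0, X2 → 3.
Binarize each right-hand side of length ≥ 3 by chaining fresh nonterminals (Y1, Y2, …): affected rules were Q → X2 X1 X1.

S ::= 0 | X1 Q | 3; P ::= 0; Q ::= 0 | X1 R | X2 Y1; R ::= 3 | X1 X1 | P S; X1 ::= 0; X2 ::= 3; Y1 ::= X1 X1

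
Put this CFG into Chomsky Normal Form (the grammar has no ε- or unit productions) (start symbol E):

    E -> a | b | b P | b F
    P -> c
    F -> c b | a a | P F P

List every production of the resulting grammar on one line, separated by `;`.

E -> a | b | X1 P | X1 F; P -> c; F -> X2 X1 | X3 X3 | P Y1; X1 -> b; X2 -> c; X3 -> a; Y1 -> F P

Introduce a nonterminal for each terminal appearing in a rule of length ≥ 2: X1 → b, X2 → c, X3 → a.
Binarize each right-hand side of length ≥ 3 by chaining fresh nonterminals (Y1, Y2, …): affected rules were F → P F P.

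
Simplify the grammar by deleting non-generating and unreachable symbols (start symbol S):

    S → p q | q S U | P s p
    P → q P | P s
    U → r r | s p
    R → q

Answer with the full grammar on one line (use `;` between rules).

Generating nonterminals: {R, S, U}.
Reachable from S after that: {S, U}.
Removed useless symbols: {P, R} and every production mentioning them.

S → p q | q S U; U → r r | s p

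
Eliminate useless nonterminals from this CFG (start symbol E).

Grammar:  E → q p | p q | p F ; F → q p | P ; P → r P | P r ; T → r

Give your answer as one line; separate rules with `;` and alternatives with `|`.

E → q p | p q | p F; F → q p

Generating nonterminals: {E, F, T}.
Reachable from E after that: {E, F}.
Removed useless symbols: {P, T} and every production mentioning them.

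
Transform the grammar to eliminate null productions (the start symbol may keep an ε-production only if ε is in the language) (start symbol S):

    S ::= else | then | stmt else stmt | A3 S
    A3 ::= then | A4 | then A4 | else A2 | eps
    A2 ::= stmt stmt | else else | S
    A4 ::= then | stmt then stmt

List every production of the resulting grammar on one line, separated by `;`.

Nullable set = {A3}.
ε ∉ L(G), so no ε-production is kept.

S ::= else | then | stmt else stmt | A3 S; A3 ::= then | A4 | then A4 | else A2; A2 ::= stmt stmt | else else | S; A4 ::= then | stmt then stmt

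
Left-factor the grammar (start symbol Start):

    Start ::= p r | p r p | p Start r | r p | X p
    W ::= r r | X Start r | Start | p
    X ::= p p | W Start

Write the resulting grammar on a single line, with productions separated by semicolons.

Start has alternatives sharing prefix 'p': factor to Start → p Start1 with Start1 → r | r p | Start r.
Start1 has alternatives sharing prefix 'r': factor to Start1 → r Start11 with Start11 → ε | p.

Start ::= r p | X p | p Start1; W ::= r r | X Start r | Start | p; X ::= p p | W Start; Start1 ::= Start r | r Start11; Start11 ::= ε | p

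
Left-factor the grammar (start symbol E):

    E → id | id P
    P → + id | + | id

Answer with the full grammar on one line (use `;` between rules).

E → id E'; P → id | + P'; E' → ε | P; P' → id | ε

E has alternatives sharing prefix 'id': factor to E → id E' with E' → ε | P.
P has alternatives sharing prefix '+': factor to P → + P' with P' → id | ε.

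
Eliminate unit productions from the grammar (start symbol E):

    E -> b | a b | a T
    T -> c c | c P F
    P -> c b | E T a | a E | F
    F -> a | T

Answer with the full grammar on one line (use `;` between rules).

E -> b | a b | a T; T -> c c | c P F; P -> a | c b | E T a | a E | c c | c P F; F -> a | c c | c P F

Unit pairs: F ⇒* {T}; P ⇒* {F, T}.
For every A with A ⇒* B via unit rules, add B's non-unit alternatives to A; then delete every rule of the form X → Y.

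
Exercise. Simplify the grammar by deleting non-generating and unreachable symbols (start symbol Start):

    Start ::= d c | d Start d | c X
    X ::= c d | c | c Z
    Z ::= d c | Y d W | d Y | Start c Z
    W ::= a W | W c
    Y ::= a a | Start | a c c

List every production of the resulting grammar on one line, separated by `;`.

Generating nonterminals: {Start, X, Y, Z}.
Reachable from Start after that: {Start, X, Y, Z}.
Removed useless symbols: {W} and every production mentioning them.

Start ::= d c | d Start d | c X; X ::= c d | c | c Z; Z ::= d c | d Y | Start c Z; Y ::= a a | Start | a c c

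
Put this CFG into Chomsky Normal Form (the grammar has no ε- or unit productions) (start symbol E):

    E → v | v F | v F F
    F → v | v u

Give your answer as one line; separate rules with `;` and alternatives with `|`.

Introduce a nonterminal for each terminal appearing in a rule of length ≥ 2: X1 → v, X2 → u.
Binarize each right-hand side of length ≥ 3 by chaining fresh nonterminals (Y1, Y2, …): affected rules were E → X1 F F.

E → v | X1 F | X1 Y1; F → v | X1 X2; X1 → v; X2 → u; Y1 → F F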